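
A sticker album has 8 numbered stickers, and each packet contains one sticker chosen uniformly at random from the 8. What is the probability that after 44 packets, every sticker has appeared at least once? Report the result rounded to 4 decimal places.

0.9776

By inclusion–exclusion over which stickers are missing,
P(all seen) = Σ_{j=0}^{8} (-1)^j C(8,j)((8-j)/8)^44
= 1.00000 - 0.02246 + 0.00009 - 0.00000 + 0.00000 - 0.00000 + 0.00000 - 0.00000 + 0.00000
= 0.97763.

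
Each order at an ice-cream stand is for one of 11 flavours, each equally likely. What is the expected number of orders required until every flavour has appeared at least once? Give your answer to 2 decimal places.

After k distinct flavours have appeared, the next order gives a new one with probability (11-k)/11, so the expected wait for the (k+1)-th is 11/(11-k).
E[T] = 11/11 + 11/10 + 11/9 + ... + 11/2 + 11/1 = 11·H_{11}.
H_{11} = 3.020, so E[T] = 33.219.

33.22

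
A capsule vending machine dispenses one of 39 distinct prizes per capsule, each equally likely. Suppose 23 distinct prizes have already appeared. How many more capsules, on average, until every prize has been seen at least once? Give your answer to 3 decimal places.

131.848

The wait to go from k to k+1 distinct prizes is geometric with mean 39/(39-k).
Sum over k = 23,...,38: E = 39/16 + 39/15 + 39/14 + ... + 39/2 + 39/1 = 131.8484.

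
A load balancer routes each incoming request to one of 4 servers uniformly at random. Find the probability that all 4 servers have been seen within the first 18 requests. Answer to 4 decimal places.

Let A_i be the event that server i is missing after 18 requests. By inclusion–exclusion on the A_i,
P(all seen) = Σ_{j=0}^{4} (-1)^j C(4,j)((4-j)/4)^18
= 1.00000 - 0.02255 + 0.00002 - 0.00000 + 0.00000
= 0.97747.

0.9775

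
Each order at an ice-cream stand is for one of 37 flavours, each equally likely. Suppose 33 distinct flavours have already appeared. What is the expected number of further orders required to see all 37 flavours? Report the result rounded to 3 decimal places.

From k distinct to k+1 distinct takes on average 37/(37-k) orders.
Sum over k = 33,...,36: E = 37/4 + 37/3 + 37/2 + 37/1 = 77.0833.

77.083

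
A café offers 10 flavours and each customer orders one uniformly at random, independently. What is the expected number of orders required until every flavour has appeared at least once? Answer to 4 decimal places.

Split into phases: going from k distinct to k+1 distinct takes on average 10/(10-k) orders.
E[T] = 10/10 + 10/9 + 10/8 + ... + 10/2 + 10/1 = 10·H_{10}.
H_{10} = 2.92897, so E[T] = 29.28968.

29.2897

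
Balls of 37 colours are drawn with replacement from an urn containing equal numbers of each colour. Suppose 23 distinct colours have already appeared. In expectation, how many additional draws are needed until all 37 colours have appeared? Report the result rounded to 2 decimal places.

The wait to go from k to k+1 distinct colours is geometric with mean 37/(37-k).
Sum over k = 23,...,36: E = 37/14 + 37/13 + 37/12 + ... + 37/2 + 37/1 = 120.308.

120.31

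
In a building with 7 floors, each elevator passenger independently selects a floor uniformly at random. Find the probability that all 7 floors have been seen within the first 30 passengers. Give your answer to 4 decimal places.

Let A_i be the event that floor i is missing after 30 passengers. By inclusion–exclusion on the A_i,
P(all seen) = Σ_{j=0}^{7} (-1)^j C(7,j)((7-j)/7)^30
= 1.00000 - 0.06866 + 0.00087 - 0.00000 + 0.00000 - 0.00000 + 0.00000 - 0.00000
= 0.93221.

0.9322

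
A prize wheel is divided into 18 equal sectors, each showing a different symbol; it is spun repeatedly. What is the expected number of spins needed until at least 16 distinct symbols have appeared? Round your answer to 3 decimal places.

35.912

With k distinct symbols already seen, the next new one arrives after an expected 18/(18-k) spins.
Sum over k = 0,...,15: E = 18/18 + 18/17 + 18/16 + ... + 18/4 + 18/3 = 35.9119.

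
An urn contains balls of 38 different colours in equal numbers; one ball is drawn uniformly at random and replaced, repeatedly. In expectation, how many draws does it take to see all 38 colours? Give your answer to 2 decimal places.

Split into phases: going from k distinct to k+1 distinct takes on average 38/(38-k) draws.
E[T] = 38/38 + 38/37 + 38/36 + ... + 38/2 + 38/1 = 38·H_{38}.
H_{38} = 4.228, so E[T] = 160.660.

160.66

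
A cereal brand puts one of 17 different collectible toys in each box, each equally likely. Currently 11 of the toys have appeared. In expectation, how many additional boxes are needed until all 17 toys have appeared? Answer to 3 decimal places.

With k distinct toys already seen, the next new one takes an expected 17/(17-k) boxes.
Sum over k = 11,...,16: E = 17/6 + 17/5 + 17/4 + 17/3 + 17/2 + 17/1 = 41.6500.

41.650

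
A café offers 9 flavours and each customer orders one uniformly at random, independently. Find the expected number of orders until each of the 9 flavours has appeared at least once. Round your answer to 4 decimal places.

The wait to go from k to k+1 distinct flavours is geometric with mean 9/(9-k).
E[T] = 9/9 + 9/8 + 9/7 + ... + 9/2 + 9/1 = 9·H_{9}.
H_{9} = 2.82897, so E[T] = 25.46071.

25.4607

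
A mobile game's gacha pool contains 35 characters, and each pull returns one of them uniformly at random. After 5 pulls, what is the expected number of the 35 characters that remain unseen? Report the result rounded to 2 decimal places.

30.28

For each character, P(unseen after 5) = (34/35)^5 = 0.865.
By linearity of expectation, E[unseen] = 35·(34/35)^5 = 30.278.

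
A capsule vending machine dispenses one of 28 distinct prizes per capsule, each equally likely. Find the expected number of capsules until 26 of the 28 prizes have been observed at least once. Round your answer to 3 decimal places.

Going from k to k+1 distinct takes a geometric number of capsules with mean 28/(28-k).
Sum over k = 0,...,25: E = 28/28 + 28/27 + 28/26 + ... + 28/4 + 28/3 = 67.9608.

67.961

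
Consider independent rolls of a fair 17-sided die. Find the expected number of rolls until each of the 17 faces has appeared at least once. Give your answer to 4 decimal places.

The wait to go from k to k+1 distinct faces is geometric with mean 17/(17-k).
E[T] = 17/17 + 17/16 + 17/15 + ... + 17/2 + 17/1 = 17·H_{17}.
H_{17} = 3.43955, so E[T] = 58.47239.

58.4724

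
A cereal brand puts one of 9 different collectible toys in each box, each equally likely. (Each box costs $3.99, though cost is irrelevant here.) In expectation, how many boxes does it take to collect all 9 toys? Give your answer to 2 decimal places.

Split into phases: going from k distinct to k+1 distinct takes on average 9/(9-k) boxes.
E[T] = 9/9 + 9/8 + 9/7 + ... + 9/2 + 9/1 = 9·H_{9}.
H_{9} = 2.829, so E[T] = 25.461.

25.46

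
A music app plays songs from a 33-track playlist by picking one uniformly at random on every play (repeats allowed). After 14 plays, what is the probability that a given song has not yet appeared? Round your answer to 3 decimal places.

0.650

On each play the fixed song fails to appear with probability 32/33.
P(still missing after 14) = (32/33)^14 = 0.6500.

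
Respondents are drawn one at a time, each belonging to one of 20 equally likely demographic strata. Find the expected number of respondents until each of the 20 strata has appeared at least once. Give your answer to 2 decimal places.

Split into phases: going from k distinct to k+1 distinct takes on average 20/(20-k) respondents.
E[T] = 20/20 + 20/19 + 20/18 + ... + 20/2 + 20/1 = 20·H_{20}.
H_{20} = 3.598, so E[T] = 71.955.

71.95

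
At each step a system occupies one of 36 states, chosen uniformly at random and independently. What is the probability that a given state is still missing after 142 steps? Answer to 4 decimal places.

On each step the fixed state fails to appear with probability 35/36.
P(still missing after 142) = (35/36)^142 = 0.01831.

0.0183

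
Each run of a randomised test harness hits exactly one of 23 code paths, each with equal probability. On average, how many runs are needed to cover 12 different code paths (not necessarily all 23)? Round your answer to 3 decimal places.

16.432

With k distinct code paths already seen, the next new one arrives after an expected 23/(23-k) runs.
Sum over k = 0,...,11: E = 23/23 + 23/22 + 23/21 + ... + 23/13 + 23/12 = 16.4315.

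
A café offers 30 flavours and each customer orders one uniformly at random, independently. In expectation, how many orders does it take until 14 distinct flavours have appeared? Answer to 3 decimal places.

With k distinct flavours already seen, the next new one arrives after an expected 30/(30-k) orders.
Sum over k = 0,...,13: E = 30/30 + 30/29 + 30/28 + ... + 30/18 + 30/17 = 18.4277.

18.428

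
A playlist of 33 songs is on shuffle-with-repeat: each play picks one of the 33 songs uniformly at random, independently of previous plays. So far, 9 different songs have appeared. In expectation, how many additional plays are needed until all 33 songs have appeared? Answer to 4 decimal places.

124.6066

With k distinct songs already seen, the next new one takes an expected 33/(33-k) plays.
Sum over k = 9,...,32: E = 33/24 + 33/23 + 33/22 + ... + 33/2 + 33/1 = 124.60662.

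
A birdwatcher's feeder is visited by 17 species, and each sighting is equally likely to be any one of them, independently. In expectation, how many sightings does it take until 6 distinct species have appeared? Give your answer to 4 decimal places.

With k distinct species already seen, the next new one arrives after an expected 17/(17-k) sightings.
Sum over k = 0,...,5: E = 17/17 + 17/16 + 17/15 + 17/14 + 17/13 + 17/12 = 7.13448.

7.1345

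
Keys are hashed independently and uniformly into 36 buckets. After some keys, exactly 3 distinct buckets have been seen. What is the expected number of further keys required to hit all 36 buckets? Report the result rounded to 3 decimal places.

The wait to go from k to k+1 distinct buckets is geometric with mean 36/(36-k).
Sum over k = 3,...,35: E = 36/33 + 36/32 + 36/31 + ... + 36/2 + 36/1 = 147.1967.

147.197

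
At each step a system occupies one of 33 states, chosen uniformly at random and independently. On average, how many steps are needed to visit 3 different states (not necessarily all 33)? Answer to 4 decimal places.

3.0958

With k distinct states already seen, the next new one arrives after an expected 33/(33-k) steps.
Sum over k = 0,...,2: E = 33/33 + 33/32 + 33/31 = 3.09577.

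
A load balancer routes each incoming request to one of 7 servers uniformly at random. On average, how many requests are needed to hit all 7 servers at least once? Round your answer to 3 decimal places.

18.150

Split into phases: going from k distinct to k+1 distinct takes on average 7/(7-k) requests.
E[T] = 7/7 + 7/6 + 7/5 + ... + 7/2 + 7/1 = 7·H_{7}.
H_{7} = 2.5929, so E[T] = 18.1500.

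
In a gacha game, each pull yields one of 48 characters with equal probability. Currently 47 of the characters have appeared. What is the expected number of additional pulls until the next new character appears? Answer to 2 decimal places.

Each pull yields a new character with probability (48-47)/48 = 1/48, so the wait is geometric with mean 48/1.
E = 48/1 = 48.000.

48.00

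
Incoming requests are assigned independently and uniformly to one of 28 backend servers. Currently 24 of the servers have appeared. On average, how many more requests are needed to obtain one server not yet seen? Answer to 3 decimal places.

7.000

Each request yields a new server with probability (28-24)/28 = 4/28, so the wait is geometric with mean 28/4.
E = 28/4 = 7.0000.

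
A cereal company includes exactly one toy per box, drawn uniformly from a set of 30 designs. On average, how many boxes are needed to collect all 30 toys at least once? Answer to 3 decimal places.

The wait to go from k to k+1 distinct toys is geometric with mean 30/(30-k).
E[T] = 30/30 + 30/29 + 30/28 + ... + 30/2 + 30/1 = 30·H_{30}.
H_{30} = 3.9950, so E[T] = 119.8496.

119.850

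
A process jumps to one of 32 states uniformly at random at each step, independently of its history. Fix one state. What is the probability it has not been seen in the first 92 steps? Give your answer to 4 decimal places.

0.0539

On each step the fixed state fails to appear with probability 31/32.
P(still missing after 92) = (31/32)^92 = 0.05389.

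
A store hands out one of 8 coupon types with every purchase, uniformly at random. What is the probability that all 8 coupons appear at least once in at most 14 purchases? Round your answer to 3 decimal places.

Let A_i be the event that coupon i is missing after 14 purchases. By inclusion–exclusion on the A_i,
P(all seen) = Σ_{j=0}^{8} (-1)^j C(8,j)((8-j)/8)^14
= 1.0000 - 1.2337 + 0.4989 - 0.0777 + 0.0043 - 0.0001 + 0.0000 - 0.0000 + 0.0000
= 0.1917.

0.192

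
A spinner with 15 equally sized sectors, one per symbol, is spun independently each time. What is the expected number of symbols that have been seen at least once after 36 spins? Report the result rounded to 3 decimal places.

For each symbol, P(seen in 36 spins) = 1 - (14/15)^36 = 0.9166.
By linearity of expectation, E[distinct seen] = 15·(1 - (14/15)^36) = 13.7485.

13.749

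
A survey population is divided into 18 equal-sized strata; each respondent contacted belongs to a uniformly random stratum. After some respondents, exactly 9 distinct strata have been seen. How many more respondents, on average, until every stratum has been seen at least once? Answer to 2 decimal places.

With k distinct strata already seen, the next new one takes an expected 18/(18-k) respondents.
Sum over k = 9,...,17: E = 18/9 + 18/8 + 18/7 + ... + 18/2 + 18/1 = 50.921.

50.92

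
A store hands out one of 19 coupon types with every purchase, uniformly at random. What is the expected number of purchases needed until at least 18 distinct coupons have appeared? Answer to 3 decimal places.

48.407

With k distinct coupons already seen, the next new one arrives after an expected 19/(19-k) purchases.
Sum over k = 0,...,17: E = 19/19 + 19/18 + 19/17 + ... + 19/3 + 19/2 = 48.4071.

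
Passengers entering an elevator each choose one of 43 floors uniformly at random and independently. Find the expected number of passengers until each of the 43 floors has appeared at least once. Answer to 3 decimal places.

Split into phases: going from k distinct to k+1 distinct takes on average 43/(43-k) passengers.
E[T] = 43/43 + 43/42 + 43/41 + ... + 43/2 + 43/1 = 43·H_{43}.
H_{43} = 4.3500, so E[T] = 187.0499.

187.050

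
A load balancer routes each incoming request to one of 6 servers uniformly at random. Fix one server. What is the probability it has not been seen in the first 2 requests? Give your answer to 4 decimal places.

On each request the fixed server fails to appear with probability 5/6.
P(still missing after 2) = (5/6)^2 = 0.69444.

0.6944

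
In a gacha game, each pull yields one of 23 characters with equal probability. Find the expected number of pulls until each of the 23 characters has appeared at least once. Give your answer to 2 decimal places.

The wait to go from k to k+1 distinct characters is geometric with mean 23/(23-k).
E[T] = 23/23 + 23/22 + 23/21 + ... + 23/2 + 23/1 = 23·H_{23}.
H_{23} = 3.734, so E[T] = 85.889.

85.89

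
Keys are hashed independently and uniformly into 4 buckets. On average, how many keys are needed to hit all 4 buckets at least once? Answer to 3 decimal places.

The wait to go from k to k+1 distinct buckets is geometric with mean 4/(4-k).
E[T] = 4/4 + 4/3 + 4/2 + 4/1 = 4·H_{4}.
H_{4} = 2.0833, so E[T] = 8.3333.

8.333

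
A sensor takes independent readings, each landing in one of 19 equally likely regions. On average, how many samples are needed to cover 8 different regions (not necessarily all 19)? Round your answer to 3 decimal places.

10.029

Going from k to k+1 distinct takes a geometric number of samples with mean 19/(19-k).
Sum over k = 0,...,7: E = 19/19 + 19/18 + 19/17 + ... + 19/13 + 19/12 = 10.0294.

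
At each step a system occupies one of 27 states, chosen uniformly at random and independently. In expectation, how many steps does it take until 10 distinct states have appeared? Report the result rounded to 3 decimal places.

12.201

Going from k to k+1 distinct takes a geometric number of steps with mean 27/(27-k).
Sum over k = 0,...,9: E = 27/27 + 27/26 + 27/25 + ... + 27/19 + 27/18 = 12.2014.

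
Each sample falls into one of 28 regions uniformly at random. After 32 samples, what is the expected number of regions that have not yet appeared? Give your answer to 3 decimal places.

8.745

For each region, P(unseen after 32) = (27/28)^32 = 0.3123.
By linearity of expectation, E[unseen] = 28·(27/28)^32 = 8.7446.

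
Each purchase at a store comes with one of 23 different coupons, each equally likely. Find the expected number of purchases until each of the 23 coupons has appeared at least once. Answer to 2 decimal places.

85.89

The wait to go from k to k+1 distinct coupons is geometric with mean 23/(23-k).
E[T] = 23/23 + 23/22 + 23/21 + ... + 23/2 + 23/1 = 23·H_{23}.
H_{23} = 3.734, so E[T] = 85.889.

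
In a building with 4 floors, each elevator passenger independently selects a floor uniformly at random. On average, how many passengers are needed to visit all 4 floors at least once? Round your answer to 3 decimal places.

8.333

Split into phases: going from k distinct to k+1 distinct takes on average 4/(4-k) passengers.
E[T] = 4/4 + 4/3 + 4/2 + 4/1 = 4·H_{4}.
H_{4} = 2.0833, so E[T] = 8.3333.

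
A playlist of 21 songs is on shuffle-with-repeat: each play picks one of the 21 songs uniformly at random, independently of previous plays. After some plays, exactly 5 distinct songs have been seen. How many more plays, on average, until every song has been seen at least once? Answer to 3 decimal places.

The wait to go from k to k+1 distinct songs is geometric with mean 21/(21-k).
Sum over k = 5,...,20: E = 21/16 + 21/15 + 21/14 + ... + 21/2 + 21/1 = 70.9953.

70.995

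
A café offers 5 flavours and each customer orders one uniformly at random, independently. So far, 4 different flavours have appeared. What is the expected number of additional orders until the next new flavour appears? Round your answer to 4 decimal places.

5.0000

The number of orders until the next new flavour is geometric with success probability 1/5, so its mean is 5/1.
E = 5/1 = 5.00000.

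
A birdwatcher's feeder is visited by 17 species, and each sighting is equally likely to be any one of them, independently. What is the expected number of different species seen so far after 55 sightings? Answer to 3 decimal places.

For each species, P(seen in 55 sightings) = 1 - (16/17)^55 = 0.9644.
By linearity of expectation, E[distinct seen] = 17·(1 - (16/17)^55) = 16.3942.

16.394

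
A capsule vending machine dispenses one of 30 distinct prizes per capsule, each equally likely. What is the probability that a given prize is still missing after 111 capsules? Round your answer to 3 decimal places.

0.023

On each capsule the fixed prize fails to appear with probability 29/30.
P(still missing after 111) = (29/30)^111 = 0.0232.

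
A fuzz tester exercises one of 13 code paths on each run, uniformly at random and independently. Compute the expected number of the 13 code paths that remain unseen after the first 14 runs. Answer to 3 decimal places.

For each code path, P(unseen after 14) = (12/13)^14 = 0.3261.
By linearity of expectation, E[unseen] = 13·(12/13)^14 = 4.2391.

4.239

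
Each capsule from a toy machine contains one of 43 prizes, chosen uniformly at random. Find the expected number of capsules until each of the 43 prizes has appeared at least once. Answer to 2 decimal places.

187.05

After k distinct prizes have appeared, the next capsule gives a new one with probability (43-k)/43, so the expected wait for the (k+1)-th is 43/(43-k).
E[T] = 43/43 + 43/42 + 43/41 + ... + 43/2 + 43/1 = 43·H_{43}.
H_{43} = 4.350, so E[T] = 187.050.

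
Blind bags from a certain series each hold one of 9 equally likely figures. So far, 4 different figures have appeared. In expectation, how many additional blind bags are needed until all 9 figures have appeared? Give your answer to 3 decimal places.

The wait to go from k to k+1 distinct figures is geometric with mean 9/(9-k).
Sum over k = 4,...,8: E = 9/5 + 9/4 + 9/3 + 9/2 + 9/1 = 20.5500.

20.550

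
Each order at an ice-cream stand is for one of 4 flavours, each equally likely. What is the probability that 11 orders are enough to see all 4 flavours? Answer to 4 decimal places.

By inclusion–exclusion over which flavours are missing,
P(all seen) = Σ_{j=0}^{4} (-1)^j C(4,j)((4-j)/4)^11
= 1.00000 - 0.16894 + 0.00293 - 0.00000 + 0.00000
= 0.83399.

0.8340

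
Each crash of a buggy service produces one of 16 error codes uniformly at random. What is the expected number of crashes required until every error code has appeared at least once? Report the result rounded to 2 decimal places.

Split into phases: going from k distinct to k+1 distinct takes on average 16/(16-k) crashes.
E[T] = 16/16 + 16/15 + 16/14 + ... + 16/2 + 16/1 = 16·H_{16}.
H_{16} = 3.381, so E[T] = 54.092.

54.09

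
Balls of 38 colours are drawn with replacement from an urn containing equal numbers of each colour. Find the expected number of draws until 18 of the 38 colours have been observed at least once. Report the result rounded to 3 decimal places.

Going from k to k+1 distinct takes a geometric number of draws with mean 38/(38-k).
Sum over k = 0,...,17: E = 38/38 + 38/37 + 38/36 + ... + 38/22 + 38/21 = 23.9462.

23.946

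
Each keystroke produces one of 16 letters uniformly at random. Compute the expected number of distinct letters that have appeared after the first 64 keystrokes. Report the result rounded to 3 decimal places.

For each letter, P(seen in 64 keystrokes) = 1 - (15/16)^64 = 0.9839.
By linearity of expectation, E[distinct seen] = 16·(1 - (15/16)^64) = 15.7428.

15.743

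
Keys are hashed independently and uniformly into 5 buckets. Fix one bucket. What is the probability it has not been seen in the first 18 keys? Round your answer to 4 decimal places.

Each key misses the fixed bucket with probability (5-1)/5 = 4/5, independently.
P(still missing after 18) = (4/5)^18 = 0.01801.

0.0180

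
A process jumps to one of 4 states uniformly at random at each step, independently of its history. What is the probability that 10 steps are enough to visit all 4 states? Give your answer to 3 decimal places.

Let A_i be the event that state i is missing after 10 steps. By inclusion–exclusion on the A_i,
P(all seen) = Σ_{j=0}^{4} (-1)^j C(4,j)((4-j)/4)^10
= 1.0000 - 0.2253 + 0.0059 - 0.0000 + 0.0000
= 0.7806.

0.781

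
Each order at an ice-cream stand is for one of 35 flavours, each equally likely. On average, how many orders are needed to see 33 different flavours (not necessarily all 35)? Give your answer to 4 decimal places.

92.6373

With k distinct flavours already seen, the next new one arrives after an expected 35/(35-k) orders.
Sum over k = 0,...,32: E = 35/35 + 35/34 + 35/33 + ... + 35/4 + 35/3 = 92.63735.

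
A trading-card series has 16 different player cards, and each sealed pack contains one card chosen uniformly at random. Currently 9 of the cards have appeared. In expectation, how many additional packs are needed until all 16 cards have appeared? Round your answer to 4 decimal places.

41.4857

The wait to go from k to k+1 distinct cards is geometric with mean 16/(16-k).
Sum over k = 9,...,15: E = 16/7 + 16/6 + 16/5 + ... + 16/2 + 16/1 = 41.48571.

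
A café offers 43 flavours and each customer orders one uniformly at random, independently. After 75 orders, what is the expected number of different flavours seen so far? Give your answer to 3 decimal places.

For each flavour, P(seen in 75 orders) = 1 - (42/43)^75 = 0.8288.
By linearity of expectation, E[distinct seen] = 43·(1 - (42/43)^75) = 35.6374.

35.637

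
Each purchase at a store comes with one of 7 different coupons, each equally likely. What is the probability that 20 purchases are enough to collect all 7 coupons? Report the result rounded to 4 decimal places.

0.7039

Let A_i be the event that coupon i is missing after 20 purchases. By inclusion–exclusion on the A_i,
P(all seen) = Σ_{j=0}^{7} (-1)^j C(7,j)((7-j)/7)^20
= 1.00000 - 0.32075 + 0.02510 - 0.00048 + 0.00000 - 0.00000 + 0.00000 - 0.00000
= 0.70387.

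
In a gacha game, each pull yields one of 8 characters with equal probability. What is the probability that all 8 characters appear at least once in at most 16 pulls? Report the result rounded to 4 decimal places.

By inclusion–exclusion over which characters are missing,
P(all seen) = Σ_{j=0}^{8} (-1)^j C(8,j)((8-j)/8)^16
= 1.00000 - 0.94454 + 0.28063 - 0.03036 + 0.00107 - 0.00001 + 0.00000 - 0.00000 + 0.00000
= 0.30680.

0.3068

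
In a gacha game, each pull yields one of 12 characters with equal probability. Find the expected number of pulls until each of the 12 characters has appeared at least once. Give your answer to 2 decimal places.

37.24

The wait to go from k to k+1 distinct characters is geometric with mean 12/(12-k).
E[T] = 12/12 + 12/11 + 12/10 + ... + 12/2 + 12/1 = 12·H_{12}.
H_{12} = 3.103, so E[T] = 37.239.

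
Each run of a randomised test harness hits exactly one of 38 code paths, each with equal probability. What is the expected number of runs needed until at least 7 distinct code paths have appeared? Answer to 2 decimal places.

7.62

Going from k to k+1 distinct takes a geometric number of runs with mean 38/(38-k).
Sum over k = 0,...,6: E = 38/38 + 38/37 + 38/36 + ... + 38/33 + 38/32 = 7.625.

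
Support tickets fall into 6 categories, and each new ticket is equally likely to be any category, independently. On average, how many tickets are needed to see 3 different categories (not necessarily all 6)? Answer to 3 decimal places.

With k distinct categories already seen, the next new one arrives after an expected 6/(6-k) tickets.
Sum over k = 0,...,2: E = 6/6 + 6/5 + 6/4 = 3.7000.

3.700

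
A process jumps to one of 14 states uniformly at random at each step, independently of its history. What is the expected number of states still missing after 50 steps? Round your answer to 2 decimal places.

0.34

For each state, P(unseen after 50) = (13/14)^50 = 0.025.
By linearity of expectation, E[unseen] = 14·(13/14)^50 = 0.344.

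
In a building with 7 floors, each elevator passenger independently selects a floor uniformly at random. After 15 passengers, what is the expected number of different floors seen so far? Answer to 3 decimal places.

For each floor, P(seen in 15 passengers) = 1 - (6/7)^15 = 0.9010.
By linearity of expectation, E[distinct seen] = 7·(1 - (6/7)^15) = 6.3067.

6.307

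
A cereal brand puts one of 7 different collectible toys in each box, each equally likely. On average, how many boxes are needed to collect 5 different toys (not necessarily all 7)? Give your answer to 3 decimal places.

With k distinct toys already seen, the next new one arrives after an expected 7/(7-k) boxes.
Sum over k = 0,...,4: E = 7/7 + 7/6 + 7/5 + 7/4 + 7/3 = 7.6500.

7.650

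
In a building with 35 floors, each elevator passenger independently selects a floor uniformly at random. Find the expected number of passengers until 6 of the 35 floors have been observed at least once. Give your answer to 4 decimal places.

Going from k to k+1 distinct takes a geometric number of passengers with mean 35/(35-k).
Sum over k = 0,...,5: E = 35/35 + 35/34 + 35/33 + 35/32 + 35/31 + 35/30 = 6.47947.

6.4795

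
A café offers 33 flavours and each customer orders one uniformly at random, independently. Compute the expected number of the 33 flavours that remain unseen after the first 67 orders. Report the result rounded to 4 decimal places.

For each flavour, P(unseen after 67) = (32/33)^67 = 0.12724.
By linearity of expectation, E[unseen] = 33·(32/33)^67 = 4.19883.

4.1988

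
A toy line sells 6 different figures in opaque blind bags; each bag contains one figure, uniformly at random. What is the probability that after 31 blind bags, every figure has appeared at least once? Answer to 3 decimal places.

Let A_i be the event that figure i is missing after 31 blind bags. By inclusion–exclusion on the A_i,
P(all seen) = Σ_{j=0}^{6} (-1)^j C(6,j)((6-j)/6)^31
= 1.0000 - 0.0211 + 0.0001 - 0.0000 + 0.0000 - 0.0000 + 0.0000
= 0.9790.

0.979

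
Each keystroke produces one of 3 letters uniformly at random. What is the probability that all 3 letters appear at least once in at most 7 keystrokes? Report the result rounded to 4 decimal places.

0.8258

Let A_i be the event that letter i is missing after 7 keystrokes. By inclusion–exclusion on the A_i,
P(all seen) = Σ_{j=0}^{3} (-1)^j C(3,j)((3-j)/3)^7
= 1.00000 - 0.17558 + 0.00137 - 0.00000
= 0.82579.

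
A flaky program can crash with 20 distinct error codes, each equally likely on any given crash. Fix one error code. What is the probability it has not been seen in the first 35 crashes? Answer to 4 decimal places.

On each crash the fixed error code fails to appear with probability 19/20.
P(still missing after 35) = (19/20)^35 = 0.16608.

0.1661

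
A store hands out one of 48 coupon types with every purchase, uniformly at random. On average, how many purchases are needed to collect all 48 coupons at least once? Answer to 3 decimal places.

The wait to go from k to k+1 distinct coupons is geometric with mean 48/(48-k).
E[T] = 48/48 + 48/47 + 48/46 + ... + 48/2 + 48/1 = 48·H_{48}.
H_{48} = 4.4588, so E[T] = 214.0223.

214.022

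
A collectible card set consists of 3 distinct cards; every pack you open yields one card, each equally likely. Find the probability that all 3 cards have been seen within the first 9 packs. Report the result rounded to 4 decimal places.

By inclusion–exclusion over which cards are missing,
P(all seen) = Σ_{j=0}^{3} (-1)^j C(3,j)((3-j)/3)^9
= 1.00000 - 0.07804 + 0.00015 - 0.00000
= 0.92212.

0.9221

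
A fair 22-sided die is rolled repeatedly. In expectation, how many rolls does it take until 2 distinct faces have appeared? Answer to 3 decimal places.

2.048

With k distinct faces already seen, the next new one arrives after an expected 22/(22-k) rolls.
Sum over k = 0,...,1: E = 22/22 + 22/21 = 2.0476.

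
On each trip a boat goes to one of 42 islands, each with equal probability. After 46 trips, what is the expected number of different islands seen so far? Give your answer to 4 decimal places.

For each island, P(seen in 46 trips) = 1 - (41/42)^46 = 0.66994.
By linearity of expectation, E[distinct seen] = 42·(1 - (41/42)^46) = 28.13757.

28.1376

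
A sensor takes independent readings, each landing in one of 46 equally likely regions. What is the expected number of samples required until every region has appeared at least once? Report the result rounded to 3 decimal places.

203.168

After k distinct regions have appeared, the next sample gives a new one with probability (46-k)/46, so the expected wait for the (k+1)-th is 46/(46-k).
E[T] = 46/46 + 46/45 + 46/44 + ... + 46/2 + 46/1 = 46·H_{46}.
H_{46} = 4.4167, so E[T] = 203.1676.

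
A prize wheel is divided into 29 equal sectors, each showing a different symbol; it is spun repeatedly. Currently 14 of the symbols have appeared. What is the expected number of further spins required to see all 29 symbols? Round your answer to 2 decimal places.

96.23

The wait to go from k to k+1 distinct symbols is geometric with mean 29/(29-k).
Sum over k = 14,...,28: E = 29/15 + 29/14 + 29/13 + ... + 29/2 + 29/1 = 96.229.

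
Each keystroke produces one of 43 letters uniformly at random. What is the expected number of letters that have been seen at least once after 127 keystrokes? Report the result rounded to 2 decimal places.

40.83

For each letter, P(seen in 127 keystrokes) = 1 - (42/43)^127 = 0.950.
By linearity of expectation, E[distinct seen] = 43·(1 - (42/43)^127) = 40.834.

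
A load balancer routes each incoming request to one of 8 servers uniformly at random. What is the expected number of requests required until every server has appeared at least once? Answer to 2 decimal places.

After k distinct servers have appeared, the next request gives a new one with probability (8-k)/8, so the expected wait for the (k+1)-th is 8/(8-k).
E[T] = 8/8 + 8/7 + 8/6 + ... + 8/2 + 8/1 = 8·H_{8}.
H_{8} = 2.718, so E[T] = 21.743.

21.74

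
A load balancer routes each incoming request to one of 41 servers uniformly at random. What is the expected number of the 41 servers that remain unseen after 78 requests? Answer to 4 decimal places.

5.9748

For each server, P(unseen after 78) = (40/41)^78 = 0.14573.
By linearity of expectation, E[unseen] = 41·(40/41)^78 = 5.97479.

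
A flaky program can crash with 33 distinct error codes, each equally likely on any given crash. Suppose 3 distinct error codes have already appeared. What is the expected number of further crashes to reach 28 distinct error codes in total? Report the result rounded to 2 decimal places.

56.48

With k distinct error codes already seen, the next new one takes an expected 33/(33-k) crashes.
Sum over k = 3,...,27: E = 33/30 + 33/29 + 33/28 + ... + 33/7 + 33/6 = 56.485.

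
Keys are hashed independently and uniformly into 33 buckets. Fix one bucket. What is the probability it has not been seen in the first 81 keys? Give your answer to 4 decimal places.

0.0827

On each key the fixed bucket fails to appear with probability 32/33.
P(still missing after 81) = (32/33)^81 = 0.08270.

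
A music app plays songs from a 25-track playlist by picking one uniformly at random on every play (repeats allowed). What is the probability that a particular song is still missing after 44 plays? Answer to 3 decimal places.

0.166

On each play the fixed song fails to appear with probability 24/25.
P(still missing after 44) = (24/25)^44 = 0.1659.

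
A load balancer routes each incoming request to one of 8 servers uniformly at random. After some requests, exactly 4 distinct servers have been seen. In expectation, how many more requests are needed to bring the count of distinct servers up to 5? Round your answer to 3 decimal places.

With k distinct servers already seen, the next new one takes an expected 8/(8-k) requests.
Only the k = 4 term is needed: E = 8/4 = 2.0000.

2.000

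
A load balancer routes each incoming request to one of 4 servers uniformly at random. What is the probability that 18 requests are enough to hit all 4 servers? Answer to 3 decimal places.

0.977

By inclusion–exclusion over which servers are missing,
P(all seen) = Σ_{j=0}^{4} (-1)^j C(4,j)((4-j)/4)^18
= 1.0000 - 0.0226 + 0.0000 - 0.0000 + 0.0000
= 0.9775.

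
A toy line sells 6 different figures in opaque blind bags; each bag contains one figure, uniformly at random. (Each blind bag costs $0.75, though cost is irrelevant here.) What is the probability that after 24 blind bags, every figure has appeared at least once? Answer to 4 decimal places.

By inclusion–exclusion over which figures are missing,
P(all seen) = Σ_{j=0}^{6} (-1)^j C(6,j)((6-j)/6)^24
= 1.00000 - 0.07547 + 0.00089 - 0.00000 + 0.00000 - 0.00000 + 0.00000
= 0.92542.

0.9254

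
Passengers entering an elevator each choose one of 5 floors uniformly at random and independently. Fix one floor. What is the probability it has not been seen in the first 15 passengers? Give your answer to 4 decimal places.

On each passenger the fixed floor fails to appear with probability 4/5.
P(still missing after 15) = (4/5)^15 = 0.03518.

0.0352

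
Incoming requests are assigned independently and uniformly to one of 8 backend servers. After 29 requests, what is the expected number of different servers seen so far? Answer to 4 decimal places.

For each server, P(seen in 29 requests) = 1 - (7/8)^29 = 0.97919.
By linearity of expectation, E[distinct seen] = 8·(1 - (7/8)^29) = 7.83353.

7.8335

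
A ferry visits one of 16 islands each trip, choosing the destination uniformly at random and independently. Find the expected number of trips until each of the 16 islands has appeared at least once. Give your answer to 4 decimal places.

Split into phases: going from k distinct to k+1 distinct takes on average 16/(16-k) trips.
E[T] = 16/16 + 16/15 + 16/14 + ... + 16/2 + 16/1 = 16·H_{16}.
H_{16} = 3.38073, so E[T] = 54.09166.

54.0917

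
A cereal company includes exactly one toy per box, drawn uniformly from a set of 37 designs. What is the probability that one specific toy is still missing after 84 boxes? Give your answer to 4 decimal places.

0.1001

Each box misses the fixed toy with probability (37-1)/37 = 36/37, independently.
P(still missing after 84) = (36/37)^84 = 0.10011.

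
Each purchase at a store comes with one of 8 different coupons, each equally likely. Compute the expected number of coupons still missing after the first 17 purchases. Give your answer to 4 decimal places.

0.8265

For each coupon, P(unseen after 17) = (7/8)^17 = 0.10331.
By linearity of expectation, E[unseen] = 8·(7/8)^17 = 0.82647.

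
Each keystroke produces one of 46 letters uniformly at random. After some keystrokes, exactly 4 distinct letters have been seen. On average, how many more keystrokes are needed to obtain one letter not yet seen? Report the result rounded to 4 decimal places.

Each keystroke yields a new letter with probability (46-4)/46 = 42/46, so the wait is geometric with mean 46/42.
E = 46/42 = 1.09524.

1.0952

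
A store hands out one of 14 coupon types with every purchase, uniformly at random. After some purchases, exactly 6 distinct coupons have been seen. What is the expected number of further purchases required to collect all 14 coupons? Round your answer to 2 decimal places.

With k distinct coupons already seen, the next new one takes an expected 14/(14-k) purchases.
Sum over k = 6,...,13: E = 14/8 + 14/7 + 14/6 + ... + 14/2 + 14/1 = 38.050.

38.05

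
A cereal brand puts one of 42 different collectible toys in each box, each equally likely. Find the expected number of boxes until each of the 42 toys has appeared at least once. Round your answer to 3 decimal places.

The wait to go from k to k+1 distinct toys is geometric with mean 42/(42-k).
E[T] = 42/42 + 42/41 + 42/40 + ... + 42/2 + 42/1 = 42·H_{42}.
H_{42} = 4.3267, so E[T] = 181.7232.

181.723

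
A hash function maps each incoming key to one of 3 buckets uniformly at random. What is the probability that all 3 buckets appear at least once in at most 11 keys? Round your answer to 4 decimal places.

By inclusion–exclusion over which buckets are missing,
P(all seen) = Σ_{j=0}^{3} (-1)^j C(3,j)((3-j)/3)^11
= 1.00000 - 0.03468 + 0.00002 - 0.00000
= 0.96533.

0.9653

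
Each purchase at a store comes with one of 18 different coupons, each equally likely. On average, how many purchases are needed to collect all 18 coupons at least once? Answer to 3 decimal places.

After k distinct coupons have appeared, the next purchase gives a new one with probability (18-k)/18, so the expected wait for the (k+1)-th is 18/(18-k).
E[T] = 18/18 + 18/17 + 18/16 + ... + 18/2 + 18/1 = 18·H_{18}.
H_{18} = 3.4951, so E[T] = 62.9119.

62.912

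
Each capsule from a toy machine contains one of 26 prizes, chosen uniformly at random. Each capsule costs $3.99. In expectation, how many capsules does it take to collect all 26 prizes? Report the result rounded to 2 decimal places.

After k distinct prizes have appeared, the next capsule gives a new one with probability (26-k)/26, so the expected wait for the (k+1)-th is 26/(26-k).
E[T] = 26/26 + 26/25 + 26/24 + ... + 26/2 + 26/1 = 26·H_{26}.
H_{26} = 3.854, so E[T] = 100.215.

100.21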